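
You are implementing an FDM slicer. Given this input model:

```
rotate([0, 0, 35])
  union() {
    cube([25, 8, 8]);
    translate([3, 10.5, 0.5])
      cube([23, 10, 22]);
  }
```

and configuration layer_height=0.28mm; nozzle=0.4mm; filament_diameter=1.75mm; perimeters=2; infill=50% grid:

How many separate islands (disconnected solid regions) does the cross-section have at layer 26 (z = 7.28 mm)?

At z = 7.28 mm: the 25×8 cube contributes its full rectangle; the cube at (3, 10.5) is present — its section is the full 23×10 rectangle; Taking the union: the 2 present regions are separate (no shared area or edge), so areas and boundary lengths simply add and each stays a separate island — 2 connected regions; (rotated 35° about Z; rotation is an isometry so areas/perimeters/island counts are preserved). Overall, the cross-section has 2 separate islands. Island count = 2.

2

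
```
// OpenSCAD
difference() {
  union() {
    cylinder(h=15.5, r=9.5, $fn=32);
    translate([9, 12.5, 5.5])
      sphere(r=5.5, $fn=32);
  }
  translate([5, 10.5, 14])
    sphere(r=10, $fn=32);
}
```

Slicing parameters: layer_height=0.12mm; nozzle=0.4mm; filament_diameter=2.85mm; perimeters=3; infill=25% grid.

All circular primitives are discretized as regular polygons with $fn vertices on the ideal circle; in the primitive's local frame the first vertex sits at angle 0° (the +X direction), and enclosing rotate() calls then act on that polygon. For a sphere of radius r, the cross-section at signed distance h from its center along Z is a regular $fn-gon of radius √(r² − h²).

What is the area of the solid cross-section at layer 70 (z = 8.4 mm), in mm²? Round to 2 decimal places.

229.83 mm²

At z = 8.4 mm: the r=9.5 cylinder contributes a regular 32-gon of circumradius 9.5 (area = (32/2)·9.500²·sin(360°/32) = 281.71 mm²); the r=5.5 sphere at (9, 12.5) contributes a regular 32-gon of circumradius √(5.5²−2.9²) = 4.673 (area = (32/2)·4.673²·sin(360°/32) = 68.17 mm²); Combining (union): the 2 present regions are separate (no shared area or edge), so areas and boundary lengths simply add and each stays a separate island — area = 349.88 mm²; the r=10 sphere at (5, 10.5) contributes a regular 32-gon of circumradius √(10²−5.6²) = 8.285 (area = (32/2)·8.285²·sin(360°/32) = 214.26 mm²); Subtracting the remaining from the first: starting from the result so far (349.88 mm²), the r=10 sphere at (5, 10.5) partially overlaps it — only the 120.05 mm² overlap (of its 214.26 mm²) is removed, clipping the outline — area = 229.83 mm². Overall, the cross-section has 2 separate islands. Net area = 229.83 mm².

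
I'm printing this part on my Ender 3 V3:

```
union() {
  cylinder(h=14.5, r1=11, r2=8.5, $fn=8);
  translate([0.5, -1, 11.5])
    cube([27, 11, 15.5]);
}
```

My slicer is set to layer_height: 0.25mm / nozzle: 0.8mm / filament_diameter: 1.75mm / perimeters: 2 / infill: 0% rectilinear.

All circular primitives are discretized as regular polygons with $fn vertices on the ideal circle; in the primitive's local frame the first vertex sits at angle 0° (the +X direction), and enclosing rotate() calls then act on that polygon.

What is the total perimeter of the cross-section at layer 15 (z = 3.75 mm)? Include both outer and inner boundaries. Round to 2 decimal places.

At z = 3.75 mm: the cone contributes a regular 8-gon of circumradius 10.353 (interpolated between r1=11 and r2=8.5 at t=0.259) (perimeter = 2·8·10.353·sin(180°/8) = 63.39 mm); the cube at (0.5, -1) is not intersected at this z (z outside [11.5, 27]); Combining (union): only the cone is present, so the union is just that shape — boundary = 63.39 mm. Overall, the cross-section is a single solid region. Total boundary length (outer) = 63.39 mm.

63.39 mm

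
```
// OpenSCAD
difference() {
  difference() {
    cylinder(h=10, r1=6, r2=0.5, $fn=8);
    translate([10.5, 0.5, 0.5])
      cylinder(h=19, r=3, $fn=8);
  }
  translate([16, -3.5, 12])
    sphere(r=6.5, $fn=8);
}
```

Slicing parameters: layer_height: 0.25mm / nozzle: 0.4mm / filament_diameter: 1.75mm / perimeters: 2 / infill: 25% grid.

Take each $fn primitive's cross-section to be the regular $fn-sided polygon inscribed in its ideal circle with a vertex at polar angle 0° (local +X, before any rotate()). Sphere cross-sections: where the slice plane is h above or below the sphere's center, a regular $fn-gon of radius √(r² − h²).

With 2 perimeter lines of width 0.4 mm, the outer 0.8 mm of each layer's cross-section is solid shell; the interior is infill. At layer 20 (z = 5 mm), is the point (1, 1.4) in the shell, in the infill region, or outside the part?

At z = 5 mm: the cone (r1=6→r2=0.5) has section circumradius 3.250 here — a regular 8-gon; the r=3 cylinder at (10.5, 0.5) contributes a regular 8-gon of circumradius 3; Taking the first minus the rest: starting from the cone, the r=3 cylinder at (10.5, 0.5) misses the remaining region (no effect) — 1 connected region; the sphere at (16, -3.5) is not intersected at this z (|z−center|=7.000 > r=6.5); After the difference (first − rest): none of the subtracted shapes is present at this height, so the result so far is unchanged — 1 connected region. Overall, the cross-section is a single solid region. The nearest boundary edge runs (0.00, 3.25)→(2.30, 2.30); distance from the point to it = 1.33 mm. The point is inside the cross-section and 1.33 mm from the nearest boundary — more than the 0.8 mm shell width (2 × 0.4), so it's in the infill interior.

infill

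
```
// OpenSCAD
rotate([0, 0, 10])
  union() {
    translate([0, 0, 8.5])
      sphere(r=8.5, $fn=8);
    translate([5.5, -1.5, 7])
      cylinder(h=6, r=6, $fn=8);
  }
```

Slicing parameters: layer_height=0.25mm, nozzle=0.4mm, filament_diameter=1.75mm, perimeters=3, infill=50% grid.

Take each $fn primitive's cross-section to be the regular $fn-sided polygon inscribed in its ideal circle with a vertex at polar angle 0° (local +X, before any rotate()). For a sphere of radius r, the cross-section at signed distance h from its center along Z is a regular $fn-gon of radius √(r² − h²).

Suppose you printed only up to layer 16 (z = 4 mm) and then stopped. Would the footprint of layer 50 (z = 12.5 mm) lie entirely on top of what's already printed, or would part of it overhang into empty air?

part overhangs

Compare the two slices. At z = 4: the sphere: section is a regular 8-gon, circumradius = √(r²−h²) = √(8.5²−4.5²) = 7.211 (area = (8/2)·7.211²·sin(360°/8) = 147.08 mm²); the cylinder at (5.5, -1.5) is absent (z outside [7, 13]); Merging all regions: only the r=8.5 sphere is present, so the union is just that shape — area = 147.08 mm²; (rotated 10° about Z; rotation is an isometry so areas/perimeters/island counts are preserved). At z = 12.5: the sphere: section is a regular 8-gon, circumradius = √(r²−h²) = √(8.5²−4²) = 7.500 (area = (8/2)·7.500²·sin(360°/8) = 159.10 mm²); the cylinder at (5.5, -1.5): section is a regular 8-gon, circumradius r=6 (area = (8/2)·6.000²·sin(360°/8) = 101.82 mm²); Merging all regions: the regions partially overlap — summed areas 260.92 mm² minus the doubly-counted overlap 57.37 mm² gives 203.55 mm² — area = 203.55 mm²; (whole slice rotated 10° about Z — lengths, areas and connectivity unchanged). Checking containment: at z = 12.5 the cross-section extends beyond the z = 4 cross-section by about 56.47 mm².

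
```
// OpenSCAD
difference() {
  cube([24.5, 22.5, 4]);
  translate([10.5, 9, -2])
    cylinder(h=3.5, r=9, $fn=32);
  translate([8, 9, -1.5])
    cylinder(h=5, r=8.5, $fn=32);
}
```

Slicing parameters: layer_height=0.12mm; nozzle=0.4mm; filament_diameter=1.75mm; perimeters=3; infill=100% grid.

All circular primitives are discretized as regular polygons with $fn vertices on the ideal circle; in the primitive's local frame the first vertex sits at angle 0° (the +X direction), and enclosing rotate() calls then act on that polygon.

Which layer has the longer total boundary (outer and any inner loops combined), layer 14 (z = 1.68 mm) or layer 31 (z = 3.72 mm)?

layer 14 (z = 1.68 mm)

Layer 14 (z = 1.68): the 24.5×22.5 cube contributes its full rectangle (perimeter 94.00 mm); the cylinder at (10.5, 9) is not intersected at this z (z outside [-2, 1.5]); the r=8.5 cylinder at (8, 9) contributes a regular 32-gon of circumradius 8.5 (perimeter = 2·32·8.500·sin(180°/32) = 53.32 mm); Taking the first minus the rest: starting from the 24.5×22.5 cube, the r=8.5 cylinder at (8, 9) partially overlaps it — only the 223.76 mm² overlap (of its 225.52 mm²) is removed, clipping the outline — boundary = 136.13 mm. So its perimeter = 136.13 mm. Layer 31 (z = 3.72): the 24.5×22.5 cube contributes its full rectangle (perimeter 94.00 mm); the cylinder at (10.5, 9) is absent (z outside [-2, 1.5]); the cylinder at (8, 9) does not reach this height (z outside [-1.5, 3.5]); Subtracting the remaining from the first: none of the subtracted shapes is present at this height, so the 24.5×22.5 cube is unchanged — boundary = 94.00 mm. So its perimeter = 94.00 mm. Layer 14 is larger (136.13 vs 94.00 mm).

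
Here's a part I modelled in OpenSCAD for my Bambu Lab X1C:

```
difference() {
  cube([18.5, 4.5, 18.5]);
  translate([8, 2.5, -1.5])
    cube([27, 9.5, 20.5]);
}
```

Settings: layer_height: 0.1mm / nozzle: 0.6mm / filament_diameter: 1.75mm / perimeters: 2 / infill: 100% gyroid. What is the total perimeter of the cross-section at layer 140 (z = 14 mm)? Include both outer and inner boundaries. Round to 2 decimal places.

At z = 14 mm: the 18.5×4.5 cube contributes its full rectangle (perimeter 46.00 mm); the cube at (8, 2.5) (footprint 27×9.5) is included at this height (perimeter 73.00 mm); After the difference (first − rest): starting from the 18.5×4.5 cube, the 27×9.5 cube at (8, 2.5) partially overlaps it — only the 21.00 mm² overlap (of its 256.50 mm²) is removed, clipping the outline — boundary = 46.00 mm. Overall, the cross-section is a single solid region. Total boundary length (outer) = 46.00 mm.

46.00 mm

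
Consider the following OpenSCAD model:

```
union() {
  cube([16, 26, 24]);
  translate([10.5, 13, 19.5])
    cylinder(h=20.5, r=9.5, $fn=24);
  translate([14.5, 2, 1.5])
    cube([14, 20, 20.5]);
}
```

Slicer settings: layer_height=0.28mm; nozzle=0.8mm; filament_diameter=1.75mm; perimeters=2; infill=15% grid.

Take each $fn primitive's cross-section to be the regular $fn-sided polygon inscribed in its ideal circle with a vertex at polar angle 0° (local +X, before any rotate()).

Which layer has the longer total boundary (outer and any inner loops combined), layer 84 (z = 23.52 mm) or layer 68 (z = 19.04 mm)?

layer 68 (z = 19.04 mm)

Layer 84 (z = 23.52): the 16×26 cube contributes its full rectangle (perimeter 84.00 mm); the r=9.5 cylinder at (10.5, 13) gives a regular 24-gon of circumradius 9.5 (constant along its height) (perimeter = 2·24·9.500·sin(180°/24) = 59.52 mm); the cube at (14.5, 2) is not intersected at this z (z outside [1.5, 22]); Taking the union: the regions partially overlap (shared area 237.86 mm²), so the edge portions inside another operand are dropped and the merged outline is re-measured after clipping — boundary = 86.65 mm. So its perimeter = 86.65 mm. Layer 68 (z = 19.04): the cube (footprint 16×26) is included at this height (perimeter 84.00 mm); the cylinder at (10.5, 13) does not reach this height (z outside [19.5, 40]); the 14×20 cube at (14.5, 2) contributes its full rectangle (perimeter 68.00 mm); Combining (union): the regions partially overlap (shared area 30.00 mm²), so the edge portions inside another operand are dropped and the merged outline is re-measured after clipping — boundary = 109.00 mm. So its perimeter = 109.00 mm. Layer 68 is larger (109.00 vs 86.65 mm).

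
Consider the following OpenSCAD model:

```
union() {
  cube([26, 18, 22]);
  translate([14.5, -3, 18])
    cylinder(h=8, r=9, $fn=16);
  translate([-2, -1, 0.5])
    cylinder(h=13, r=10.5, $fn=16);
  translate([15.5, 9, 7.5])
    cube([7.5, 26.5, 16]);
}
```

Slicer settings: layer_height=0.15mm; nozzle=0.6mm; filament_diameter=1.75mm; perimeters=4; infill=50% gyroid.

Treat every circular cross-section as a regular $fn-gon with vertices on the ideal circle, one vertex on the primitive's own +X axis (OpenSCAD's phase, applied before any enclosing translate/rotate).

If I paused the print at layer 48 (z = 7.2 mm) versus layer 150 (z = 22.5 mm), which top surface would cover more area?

layer 48 (z = 7.2 mm)

Layer 48 (z = 7.2): the cube is present — its section is the full 26×18 rectangle (area 468.00 mm²); the cylinder at (14.5, -3) is absent (z outside [18, 26]); the r=10.5 cylinder at (-2, -1) contributes a regular 16-gon of circumradius 10.5 (area = (16/2)·10.500²·sin(360°/16) = 337.53 mm²); the cube at (15.5, 9) is not intersected at this z (z outside [7.5, 23.5]); Taking the union: the regions partially overlap — summed areas 805.53 mm² minus the doubly-counted overlap 55.38 mm² gives 750.15 mm² — area = 750.15 mm². So its area = 750.15 mm². Layer 150 (z = 22.5): the cube is absent (z outside [0, 22]); the r=9 cylinder at (14.5, -3) contributes a regular 16-gon of circumradius 9 (area = (16/2)·9.000²·sin(360°/16) = 247.98 mm²); the cylinder at (-2, -1) is absent (z outside [0.5, 13.5]); the 7.5×26.5 cube at (15.5, 9) contributes its full rectangle (area 198.75 mm²); Merging all regions: the 2 present regions are separate (no shared area or edge), so areas and boundary lengths simply add and each stays a separate island — area = 446.73 mm². So its area = 446.73 mm². Layer 48 is larger (750.15 vs 446.73 mm²).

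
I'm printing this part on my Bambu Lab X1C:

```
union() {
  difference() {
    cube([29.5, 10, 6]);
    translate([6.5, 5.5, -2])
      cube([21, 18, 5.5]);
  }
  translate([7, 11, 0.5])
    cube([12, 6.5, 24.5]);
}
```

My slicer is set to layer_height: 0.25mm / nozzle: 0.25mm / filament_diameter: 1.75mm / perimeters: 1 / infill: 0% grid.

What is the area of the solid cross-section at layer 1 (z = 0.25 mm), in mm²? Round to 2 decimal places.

200.50 mm²

At z = 0.25 mm: the cube is present — its section is the full 29.5×10 rectangle (area 295.00 mm²); the cube at (6.5, 5.5) (footprint 21×18) is included at this height (area 378.00 mm²); Taking the first minus the rest: starting from the 29.5×10 cube (295.00 mm²), the 21×18 cube at (6.5, 5.5) partially overlaps it — only the 94.50 mm² overlap (of its 378.00 mm²) is removed, clipping the outline — area = 200.50 mm²; the cube at (7, 11) is absent (z outside [0.5, 25]); Taking the union: only that combined region is present, so the union is just that shape — area = 200.50 mm². Overall, the cross-section is a single solid region. Net area = 200.50 mm².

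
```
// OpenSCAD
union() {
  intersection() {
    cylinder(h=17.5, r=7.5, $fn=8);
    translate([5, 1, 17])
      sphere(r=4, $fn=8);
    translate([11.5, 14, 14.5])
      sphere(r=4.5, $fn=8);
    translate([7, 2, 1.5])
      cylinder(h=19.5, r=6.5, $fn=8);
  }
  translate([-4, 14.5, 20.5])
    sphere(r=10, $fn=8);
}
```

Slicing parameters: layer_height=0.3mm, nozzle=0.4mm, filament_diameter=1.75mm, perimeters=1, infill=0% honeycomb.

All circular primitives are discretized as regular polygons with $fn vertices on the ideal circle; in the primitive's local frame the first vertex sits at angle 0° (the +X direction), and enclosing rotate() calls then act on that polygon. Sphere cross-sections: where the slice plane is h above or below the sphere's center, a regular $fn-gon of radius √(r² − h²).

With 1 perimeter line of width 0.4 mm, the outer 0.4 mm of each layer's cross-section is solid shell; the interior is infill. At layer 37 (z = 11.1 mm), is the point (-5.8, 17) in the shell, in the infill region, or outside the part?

At z = 11.1 mm: the cylinder: section is a regular 8-gon, circumradius r=7.5; the sphere at (5, 1) is not intersected at this z (|z−center|=5.900 > r=4); the r=4.5 sphere at (11.5, 14) slices to a regular 8-gon of circumradius 2.948 (√(r²−h²) with h=3.4 from center); the r=6.5 cylinder at (7, 2) contributes a regular 8-gon of circumradius 6.5; Taking the intersection: at least one operand is absent at this height, so nothing remains; the r=10 sphere at (-4, 14.5) contributes a regular 8-gon of circumradius √(10²−9.4²) = 3.412; Taking the union: only the r=10 sphere at (-4, 14.5) is present, so the union is just that shape — 1 connected region. Overall, the cross-section is a single solid region. The nearest boundary edge runs (-4.00, 17.91)→(-6.41, 16.91); distance from the point to it = 0.15 mm. The point is inside the cross-section, 0.15 mm from the nearest boundary — within the 0.4 mm shell band (1 × 0.4).

shell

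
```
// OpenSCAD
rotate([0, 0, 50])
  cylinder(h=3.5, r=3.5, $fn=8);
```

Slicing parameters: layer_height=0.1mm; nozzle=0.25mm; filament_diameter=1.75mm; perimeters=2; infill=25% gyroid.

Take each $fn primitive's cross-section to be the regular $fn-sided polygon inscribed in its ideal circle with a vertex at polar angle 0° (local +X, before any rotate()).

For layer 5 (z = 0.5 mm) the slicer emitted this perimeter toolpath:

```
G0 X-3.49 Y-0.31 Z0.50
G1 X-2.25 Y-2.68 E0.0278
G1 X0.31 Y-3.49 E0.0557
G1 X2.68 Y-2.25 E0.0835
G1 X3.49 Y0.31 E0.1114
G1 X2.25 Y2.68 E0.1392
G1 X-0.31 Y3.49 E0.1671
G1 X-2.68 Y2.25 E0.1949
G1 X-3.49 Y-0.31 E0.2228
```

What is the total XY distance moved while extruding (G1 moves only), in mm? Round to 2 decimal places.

Sum the Euclidean lengths of each G1 segment: total = 21.44 mm.

21.44 mm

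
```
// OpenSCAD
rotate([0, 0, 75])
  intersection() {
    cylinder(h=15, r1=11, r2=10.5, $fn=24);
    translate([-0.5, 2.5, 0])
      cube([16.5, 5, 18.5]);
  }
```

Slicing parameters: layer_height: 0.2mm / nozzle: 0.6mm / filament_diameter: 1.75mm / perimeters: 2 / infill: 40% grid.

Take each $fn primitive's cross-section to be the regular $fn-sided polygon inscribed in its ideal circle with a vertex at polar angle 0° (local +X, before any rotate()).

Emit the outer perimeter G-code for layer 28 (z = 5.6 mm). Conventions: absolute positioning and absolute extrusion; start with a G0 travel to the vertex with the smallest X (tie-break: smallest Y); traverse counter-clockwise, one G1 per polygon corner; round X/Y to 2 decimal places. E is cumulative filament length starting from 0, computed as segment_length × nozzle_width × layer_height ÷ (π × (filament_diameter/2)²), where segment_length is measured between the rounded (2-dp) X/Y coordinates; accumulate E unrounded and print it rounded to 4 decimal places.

At z = 5.6 mm: the cone: at t=0.373 of its height the radius interpolates to r₁+(r₂−r₁)t = 10.813, giving a regular 24-gon of that circumradius; the cube at (-0.5, 2.5) (footprint 16.5×5) is included at this height; After intersecting: the 16.5×5 cube at (-0.5, 2.5) partially overlaps the cone; clipping to the common part keeps 49.38 mm² — 1 connected region; (whole slice rotated 75° about Z — lengths, areas and connectivity unchanged). The outline is a single polygon with 6 vertices. Extrusion per mm of travel: 0.6 × 0.2 / (π × 0.875²) = 0.049890. Accumulating E over each segment gives final E = 1.4971.

G0 X-7.37 Y1.46 Z5.60
G1 X-2.54 Y0.16 E0.2495
G1 X0.30 Y10.77 E0.7975
G1 X0.00 Y10.81 E0.8126
G1 X-2.80 Y10.44 E0.9535
G1 X-5.24 Y9.44 E1.0851
G1 X-7.37 Y1.46 E1.4971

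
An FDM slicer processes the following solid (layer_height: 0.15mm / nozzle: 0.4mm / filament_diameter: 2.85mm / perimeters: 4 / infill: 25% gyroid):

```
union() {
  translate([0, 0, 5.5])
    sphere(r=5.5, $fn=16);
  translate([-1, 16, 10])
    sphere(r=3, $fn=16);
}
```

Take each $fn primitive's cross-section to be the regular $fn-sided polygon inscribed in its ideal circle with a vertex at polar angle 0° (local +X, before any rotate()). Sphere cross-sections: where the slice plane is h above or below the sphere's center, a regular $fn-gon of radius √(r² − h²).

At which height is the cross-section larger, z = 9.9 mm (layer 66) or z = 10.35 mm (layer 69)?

Layer 66 (z = 9.9): the r=5.5 sphere contributes a regular 16-gon of circumradius √(5.5²−4.4²) = 3.300 (area = (16/2)·3.300²·sin(360°/16) = 33.34 mm²); the sphere at (-1, 16): section is a regular 16-gon, circumradius = √(r²−h²) = √(3²−0.1²) = 2.998 (area = (16/2)·2.998²·sin(360°/16) = 27.52 mm²); Combining (union): the 2 present regions are separate (no shared area or edge), so areas and boundary lengths simply add and each stays a separate island — area = 60.86 mm². So its area = 60.86 mm². Layer 69 (z = 10.35): the r=5.5 sphere contributes a regular 16-gon of circumradius √(5.5²−4.85²) = 2.594 (area = (16/2)·2.594²·sin(360°/16) = 20.60 mm²); the r=3 sphere at (-1, 16) contributes a regular 16-gon of circumradius √(3²−0.35²) = 2.980 (area = (16/2)·2.980²·sin(360°/16) = 27.18 mm²); Taking the union: the 2 present regions are separate (no shared area or edge), so areas and boundary lengths simply add and each stays a separate island — area = 47.77 mm². So its area = 47.77 mm². Layer 66 is larger (60.86 vs 47.77 mm²).

layer 66 (z = 9.9 mm)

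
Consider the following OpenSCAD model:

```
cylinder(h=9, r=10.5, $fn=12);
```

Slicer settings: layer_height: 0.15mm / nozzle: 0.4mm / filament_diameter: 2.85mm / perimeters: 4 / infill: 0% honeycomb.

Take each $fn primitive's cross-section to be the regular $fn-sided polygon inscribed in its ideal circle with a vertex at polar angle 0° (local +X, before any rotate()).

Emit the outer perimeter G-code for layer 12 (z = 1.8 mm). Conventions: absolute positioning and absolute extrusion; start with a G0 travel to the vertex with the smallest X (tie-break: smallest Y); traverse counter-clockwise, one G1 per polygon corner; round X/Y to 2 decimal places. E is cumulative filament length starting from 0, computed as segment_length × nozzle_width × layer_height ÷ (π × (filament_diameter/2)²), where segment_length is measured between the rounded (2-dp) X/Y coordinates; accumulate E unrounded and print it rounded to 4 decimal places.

G0 X-10.50 Y0.00 Z1.80
G1 X-9.09 Y-5.25 E0.0511
G1 X-5.25 Y-9.09 E0.1022
G1 X0.00 Y-10.50 E0.1533
G1 X5.25 Y-9.09 E0.2045
G1 X9.09 Y-5.25 E0.2555
G1 X10.50 Y0.00 E0.3067
G1 X9.09 Y5.25 E0.3578
G1 X5.25 Y9.09 E0.4089
G1 X0.00 Y10.50 E0.4600
G1 X-5.25 Y9.09 E0.5111
G1 X-9.09 Y5.25 E0.5622
G1 X-10.50 Y0.00 E0.6133

At z = 1.8 mm: the r=10.5 cylinder contributes a regular 12-gon of circumradius 10.5. The outline is a single polygon with 12 vertices. Extrusion per mm of travel: 0.4 × 0.15 / (π × 1.425²) = 0.009405. Accumulating E over each segment gives final E = 0.6133.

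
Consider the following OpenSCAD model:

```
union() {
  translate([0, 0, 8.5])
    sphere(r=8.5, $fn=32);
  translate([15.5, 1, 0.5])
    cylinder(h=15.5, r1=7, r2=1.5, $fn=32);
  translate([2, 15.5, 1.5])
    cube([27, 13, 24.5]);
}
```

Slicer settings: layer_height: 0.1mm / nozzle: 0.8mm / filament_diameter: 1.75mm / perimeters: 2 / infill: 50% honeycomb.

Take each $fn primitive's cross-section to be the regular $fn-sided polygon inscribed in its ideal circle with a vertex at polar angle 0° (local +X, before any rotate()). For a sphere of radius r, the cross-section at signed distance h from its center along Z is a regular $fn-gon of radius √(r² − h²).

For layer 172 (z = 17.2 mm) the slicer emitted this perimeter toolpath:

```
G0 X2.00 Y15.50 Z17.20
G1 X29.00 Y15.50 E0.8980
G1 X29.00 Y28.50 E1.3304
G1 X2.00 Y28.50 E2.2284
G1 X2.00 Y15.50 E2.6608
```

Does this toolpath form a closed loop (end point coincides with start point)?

Start point (G0): (2.00, 15.50). End point (last G1): the path returns to the start — closed.

yes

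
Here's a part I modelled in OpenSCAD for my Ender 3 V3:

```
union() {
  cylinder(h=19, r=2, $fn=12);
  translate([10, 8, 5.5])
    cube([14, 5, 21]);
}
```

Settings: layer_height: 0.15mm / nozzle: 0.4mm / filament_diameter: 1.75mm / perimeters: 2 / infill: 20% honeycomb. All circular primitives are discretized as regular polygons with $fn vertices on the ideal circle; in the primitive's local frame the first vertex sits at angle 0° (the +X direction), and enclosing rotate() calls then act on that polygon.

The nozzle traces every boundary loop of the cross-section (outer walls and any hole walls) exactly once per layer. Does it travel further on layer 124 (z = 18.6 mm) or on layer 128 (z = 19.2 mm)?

Layer 124 (z = 18.6): the r=2 cylinder gives a regular 12-gon of circumradius 2 (constant along its height) (perimeter = 2·12·2.000·sin(180°/12) = 12.42 mm); the cube at (10, 8) is present — its section is the full 14×5 rectangle (perimeter 38.00 mm); Merging all regions: the 2 present regions are separate (no shared area or edge), so areas and boundary lengths simply add and each stays a separate island — boundary = 50.42 mm. So its perimeter = 50.42 mm. Layer 128 (z = 19.2): the cylinder does not reach this height (z outside [0, 19]); the 14×5 cube at (10, 8) contributes its full rectangle (perimeter 38.00 mm); Taking the union: only the 14×5 cube at (10, 8) is present, so the union is just that shape — boundary = 38.00 mm. So its perimeter = 38.00 mm. Layer 124 is larger (50.42 vs 38.00 mm).

layer 124 (z = 18.6 mm)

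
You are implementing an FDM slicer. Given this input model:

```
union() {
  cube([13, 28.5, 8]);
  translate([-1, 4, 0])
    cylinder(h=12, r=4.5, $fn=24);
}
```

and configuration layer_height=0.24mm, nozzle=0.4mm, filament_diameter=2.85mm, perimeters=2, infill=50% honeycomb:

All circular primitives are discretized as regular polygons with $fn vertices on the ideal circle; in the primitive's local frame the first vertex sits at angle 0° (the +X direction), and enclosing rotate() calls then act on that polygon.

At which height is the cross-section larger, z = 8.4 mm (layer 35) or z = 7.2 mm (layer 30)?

layer 30 (z = 7.2 mm)

Layer 35 (z = 8.4): the cube is absent (z outside [0, 8]); the r=4.5 cylinder at (-1, 4) contributes a regular 24-gon of circumradius 4.5 (area = (24/2)·4.500²·sin(360°/24) = 62.89 mm²); Combining (union): only the r=4.5 cylinder at (-1, 4) is present, so the union is just that shape — area = 62.89 mm². So its area = 62.89 mm². Layer 30 (z = 7.2): the 13×28.5 cube contributes its full rectangle (area 370.50 mm²); the cylinder at (-1, 4): section is a regular 24-gon, circumradius r=4.5 (area = (24/2)·4.500²·sin(360°/24) = 62.89 mm²); Taking the union: the regions partially overlap — summed areas 433.39 mm² minus the doubly-counted overlap 22.37 mm² gives 411.02 mm² — area = 411.02 mm². So its area = 411.02 mm². Layer 30 is larger (411.02 vs 62.89 mm²).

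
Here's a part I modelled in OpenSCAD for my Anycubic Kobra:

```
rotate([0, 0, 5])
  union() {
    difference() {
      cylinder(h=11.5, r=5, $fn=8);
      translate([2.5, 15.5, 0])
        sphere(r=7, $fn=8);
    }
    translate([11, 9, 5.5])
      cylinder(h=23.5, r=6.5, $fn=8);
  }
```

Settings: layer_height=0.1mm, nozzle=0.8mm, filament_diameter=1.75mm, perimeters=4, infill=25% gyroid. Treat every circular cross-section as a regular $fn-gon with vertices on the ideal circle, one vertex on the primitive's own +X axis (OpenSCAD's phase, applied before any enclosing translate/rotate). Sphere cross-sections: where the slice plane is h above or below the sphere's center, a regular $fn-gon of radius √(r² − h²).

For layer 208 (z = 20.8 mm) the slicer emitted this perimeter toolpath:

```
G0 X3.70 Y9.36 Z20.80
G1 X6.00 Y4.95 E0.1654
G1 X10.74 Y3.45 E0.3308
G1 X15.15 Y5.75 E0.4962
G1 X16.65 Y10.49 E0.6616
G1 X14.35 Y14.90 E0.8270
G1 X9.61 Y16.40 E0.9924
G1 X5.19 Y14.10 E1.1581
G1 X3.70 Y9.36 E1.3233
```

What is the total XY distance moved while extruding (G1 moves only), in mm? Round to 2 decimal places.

Sum the Euclidean lengths of each G1 segment: total = 39.79 mm.

39.79 mm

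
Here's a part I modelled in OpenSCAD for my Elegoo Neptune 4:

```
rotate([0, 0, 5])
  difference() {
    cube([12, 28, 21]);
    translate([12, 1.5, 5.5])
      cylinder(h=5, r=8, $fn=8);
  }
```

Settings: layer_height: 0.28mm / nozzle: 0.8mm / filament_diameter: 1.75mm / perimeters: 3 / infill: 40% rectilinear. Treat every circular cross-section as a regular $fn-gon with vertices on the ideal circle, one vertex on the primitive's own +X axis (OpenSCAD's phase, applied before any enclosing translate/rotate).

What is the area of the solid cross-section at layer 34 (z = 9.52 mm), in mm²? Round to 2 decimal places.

At z = 9.52 mm: the 12×28 cube contributes its full rectangle (area 336.00 mm²); the r=8 cylinder at (12, 1.5) contributes a regular 8-gon of circumradius 8 (area = (8/2)·8.000²·sin(360°/8) = 181.02 mm²); Subtracting the remaining from the first: starting from the 12×28 cube (336.00 mm²), the r=8 cylinder at (12, 1.5) partially overlaps it — only the 56.79 mm² overlap (of its 181.02 mm²) is removed, clipping the outline — area = 279.21 mm²; (whole slice rotated 5° about Z — lengths, areas and connectivity unchanged). Overall, the cross-section is a single solid region. Net area = 279.21 mm².

279.21 mm²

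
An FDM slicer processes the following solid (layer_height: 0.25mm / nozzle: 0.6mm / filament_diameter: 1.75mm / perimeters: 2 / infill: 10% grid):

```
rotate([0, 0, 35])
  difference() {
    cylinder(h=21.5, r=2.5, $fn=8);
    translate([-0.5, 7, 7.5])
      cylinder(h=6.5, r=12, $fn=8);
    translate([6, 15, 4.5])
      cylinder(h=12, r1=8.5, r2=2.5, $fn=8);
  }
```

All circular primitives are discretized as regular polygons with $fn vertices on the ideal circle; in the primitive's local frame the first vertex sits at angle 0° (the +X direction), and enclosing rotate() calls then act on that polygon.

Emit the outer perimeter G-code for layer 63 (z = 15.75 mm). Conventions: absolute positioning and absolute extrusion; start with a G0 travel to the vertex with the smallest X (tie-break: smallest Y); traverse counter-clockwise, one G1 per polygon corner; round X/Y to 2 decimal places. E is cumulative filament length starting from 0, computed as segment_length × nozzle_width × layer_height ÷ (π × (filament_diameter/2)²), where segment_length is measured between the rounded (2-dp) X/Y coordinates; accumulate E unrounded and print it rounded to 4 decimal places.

At z = 15.75 mm: the cylinder: section is a regular 8-gon, circumradius r=2.5; the cylinder at (-0.5, 7) is not intersected at this z (z outside [7.5, 14]); the cone at (6, 15) contributes a regular 8-gon of circumradius 2.875 (interpolated between r1=8.5 and r2=2.5 at t=0.938); After the difference (first − rest): starting from the r=2.5 cylinder, the cone at (6, 15) misses the remaining region (no effect) — 1 connected region; (whole slice rotated 35° about Z — lengths, areas and connectivity unchanged). The outline is a single polygon with 8 vertices. Extrusion per mm of travel: 0.6 × 0.25 / (π × 0.875²) = 0.062363. Accumulating E over each segment gives final E = 0.9540.

G0 X-2.46 Y0.43 Z15.75
G1 X-2.05 Y-1.43 E0.1188
G1 X-0.43 Y-2.46 E0.2385
G1 X1.43 Y-2.05 E0.3573
G1 X2.46 Y-0.43 E0.4770
G1 X2.05 Y1.43 E0.5958
G1 X0.43 Y2.46 E0.7155
G1 X-1.43 Y2.05 E0.8343
G1 X-2.46 Y0.43 E0.9540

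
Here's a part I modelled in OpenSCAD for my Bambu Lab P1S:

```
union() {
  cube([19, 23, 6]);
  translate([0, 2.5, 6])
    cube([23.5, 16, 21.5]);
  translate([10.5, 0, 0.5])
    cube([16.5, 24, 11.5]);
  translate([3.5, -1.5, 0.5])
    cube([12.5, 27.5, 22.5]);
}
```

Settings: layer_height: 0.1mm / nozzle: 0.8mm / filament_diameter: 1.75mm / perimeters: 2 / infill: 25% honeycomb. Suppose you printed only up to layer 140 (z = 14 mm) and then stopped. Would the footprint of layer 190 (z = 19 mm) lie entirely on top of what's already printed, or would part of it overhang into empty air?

entirely on top

Compare the two slices. At z = 14: the cube is absent (z outside [0, 6]); the cube at (0, 2.5) (footprint 23.5×16) is included at this height (area 376.00 mm²); the cube at (10.5, 0) is absent (z outside [0.5, 12]); the cube at (3.5, -1.5) is present — its section is the full 12.5×27.5 rectangle (area 343.75 mm²); Taking the union: the regions partially overlap — summed areas 719.75 mm² minus the doubly-counted overlap 200.00 mm² gives 519.75 mm² — area = 519.75 mm². At z = 19: the cube does not reach this height (z outside [0, 6]); the cube at (0, 2.5) is present — its section is the full 23.5×16 rectangle (area 376.00 mm²); the cube at (10.5, 0) is absent (z outside [0.5, 12]); the cube at (3.5, -1.5) (footprint 12.5×27.5) is included at this height (area 343.75 mm²); Combining (union): the regions partially overlap — summed areas 719.75 mm² minus the doubly-counted overlap 200.00 mm² gives 519.75 mm² — area = 519.75 mm². Checking containment: the cross-section at z = 19 is a subset of the cross-section at z = 14.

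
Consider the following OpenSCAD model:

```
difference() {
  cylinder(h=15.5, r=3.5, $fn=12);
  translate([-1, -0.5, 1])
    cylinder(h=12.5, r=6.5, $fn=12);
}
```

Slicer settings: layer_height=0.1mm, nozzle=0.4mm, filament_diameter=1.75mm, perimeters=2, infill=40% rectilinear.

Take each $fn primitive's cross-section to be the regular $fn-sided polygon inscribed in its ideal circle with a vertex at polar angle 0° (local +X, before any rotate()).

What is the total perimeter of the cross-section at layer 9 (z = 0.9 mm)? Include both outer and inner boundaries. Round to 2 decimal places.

At z = 0.9 mm: the r=3.5 cylinder gives a regular 12-gon of circumradius 3.5 (constant along its height) (perimeter = 2·12·3.500·sin(180°/12) = 21.74 mm); the cylinder at (-1, -0.5) is absent (z outside [1, 13.5]); After the difference (first − rest): none of the subtracted shapes is present at this height, so the r=3.5 cylinder is unchanged — boundary = 21.74 mm. Overall, the cross-section is a single solid region. Total boundary length (outer) = 21.74 mm.

21.74 mm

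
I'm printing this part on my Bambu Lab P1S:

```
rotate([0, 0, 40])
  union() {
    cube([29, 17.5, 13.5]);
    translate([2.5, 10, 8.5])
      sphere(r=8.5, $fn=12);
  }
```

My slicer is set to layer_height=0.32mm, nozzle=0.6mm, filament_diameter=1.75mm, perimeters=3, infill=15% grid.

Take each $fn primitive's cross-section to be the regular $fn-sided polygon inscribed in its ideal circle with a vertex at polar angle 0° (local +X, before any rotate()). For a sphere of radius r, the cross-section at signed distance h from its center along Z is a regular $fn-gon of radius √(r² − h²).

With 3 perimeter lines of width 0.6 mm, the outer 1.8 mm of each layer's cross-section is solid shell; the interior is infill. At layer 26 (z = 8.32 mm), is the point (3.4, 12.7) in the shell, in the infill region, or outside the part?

infill

At z = 8.32 mm: the cube is present — its section is the full 29×17.5 rectangle; the r=8.5 sphere at (2.5, 10) slices to a regular 12-gon of circumradius 8.498 (√(r²−h²) with h=0.18 from center); Merging all regions: the regions partially overlap (shared area 145.63 mm²), so overlapping operands fuse into one piece — 1 connected region; (whole slice rotated 40° about Z — lengths, areas and connectivity unchanged). Overall, the cross-section is a single solid region. Undo the 40° rotation: the query point maps to (10.768, 7.543) in the un-rotated model frame. The nearest boundary edge runs (29.00, 0.00)→(0.00, 0.00); distance from the point to it = 7.54 mm. The point is inside the cross-section and 7.54 mm from the nearest boundary — more than the 1.8 mm shell width (3 × 0.6), so it's in the infill interior.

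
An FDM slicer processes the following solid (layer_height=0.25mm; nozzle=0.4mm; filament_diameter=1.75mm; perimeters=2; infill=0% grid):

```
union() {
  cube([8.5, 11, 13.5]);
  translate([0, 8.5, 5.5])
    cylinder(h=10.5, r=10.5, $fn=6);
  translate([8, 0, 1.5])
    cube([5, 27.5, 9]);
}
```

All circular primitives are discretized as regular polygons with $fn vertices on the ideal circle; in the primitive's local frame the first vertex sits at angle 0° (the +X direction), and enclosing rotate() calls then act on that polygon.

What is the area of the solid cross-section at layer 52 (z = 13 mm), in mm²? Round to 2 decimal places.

At z = 13 mm: the 8.5×11 cube contributes its full rectangle (area 93.50 mm²); the r=10.5 cylinder at (0, 8.5) contributes a regular 6-gon of circumradius 10.5 (area = (6/2)·10.500²·sin(360°/6) = 286.44 mm²); the cube at (8, 0) does not reach this height (z outside [1.5, 10.5]); Taking the union: the regions partially overlap — summed areas 379.94 mm² minus the doubly-counted overlap 86.18 mm² gives 293.76 mm² — area = 293.76 mm². Overall, the cross-section is a single solid region. Net area = 293.76 mm².

293.76 mm²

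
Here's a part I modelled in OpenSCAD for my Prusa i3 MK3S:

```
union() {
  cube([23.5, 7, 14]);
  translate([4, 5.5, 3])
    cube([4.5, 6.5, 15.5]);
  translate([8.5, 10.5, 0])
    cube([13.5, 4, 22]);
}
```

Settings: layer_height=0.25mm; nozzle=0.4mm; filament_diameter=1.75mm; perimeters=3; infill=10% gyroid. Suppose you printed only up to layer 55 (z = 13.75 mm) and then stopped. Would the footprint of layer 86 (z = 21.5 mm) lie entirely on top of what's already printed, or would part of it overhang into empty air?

Compare the two slices. At z = 13.75: the 23.5×7 cube contributes its full rectangle (area 164.50 mm²); the cube at (4, 5.5) (footprint 4.5×6.5) is included at this height (area 29.25 mm²); the 13.5×4 cube at (8.5, 10.5) contributes its full rectangle (area 54.00 mm²); Merging all regions: the regions partially overlap — summed areas 247.75 mm² minus the doubly-counted overlap 6.75 mm² gives 241.00 mm² — area = 241.00 mm². At z = 21.5: the cube is not intersected at this z (z outside [0, 14]); the cube at (4, 5.5) is not intersected at this z (z outside [3, 18.5]); the 13.5×4 cube at (8.5, 10.5) contributes its full rectangle (area 54.00 mm²); Taking the union: only the 13.5×4 cube at (8.5, 10.5) is present, so the union is just that shape — area = 54.00 mm². Checking containment: the cross-section at z = 21.5 is a subset of the cross-section at z = 13.75.

entirely on top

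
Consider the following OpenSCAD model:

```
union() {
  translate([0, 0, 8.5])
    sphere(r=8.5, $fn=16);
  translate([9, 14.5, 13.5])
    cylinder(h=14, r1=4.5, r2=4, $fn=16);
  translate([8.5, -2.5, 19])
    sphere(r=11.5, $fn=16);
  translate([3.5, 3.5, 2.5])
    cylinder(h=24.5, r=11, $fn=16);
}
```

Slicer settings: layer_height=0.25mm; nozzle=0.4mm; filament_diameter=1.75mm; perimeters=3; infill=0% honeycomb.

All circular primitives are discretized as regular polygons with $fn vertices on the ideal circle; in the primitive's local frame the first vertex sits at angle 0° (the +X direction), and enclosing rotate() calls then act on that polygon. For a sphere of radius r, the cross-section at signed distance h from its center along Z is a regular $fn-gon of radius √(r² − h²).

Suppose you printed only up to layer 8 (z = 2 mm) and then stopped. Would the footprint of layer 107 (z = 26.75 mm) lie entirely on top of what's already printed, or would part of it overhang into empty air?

part overhangs

Compare the two slices. At z = 2: the sphere: section is a regular 16-gon, circumradius = √(r²−h²) = √(8.5²−6.5²) = 5.477 (area = (16/2)·5.477²·sin(360°/16) = 91.84 mm²); the cone at (9, 14.5) is absent (z outside [13.5, 27.5]); the sphere at (8.5, -2.5) is not intersected at this z (|z−center|=17.000 > r=11.5); the cylinder at (3.5, 3.5) does not reach this height (z outside [2.5, 27]); Combining (union): only the r=8.5 sphere is present, so the union is just that shape — area = 91.84 mm². At z = 26.75: the sphere does not reach this height (|z−center|=18.250 > r=8.5); the cone at (9, 14.5) (r1=4.5→r2=4) has section circumradius 4.027 here — a regular 16-gon (area = (16/2)·4.027²·sin(360°/16) = 49.64 mm²); the sphere at (8.5, -2.5): section is a regular 16-gon, circumradius = √(r²−h²) = √(11.5²−7.75²) = 8.496 (area = (16/2)·8.496²·sin(360°/16) = 221.00 mm²); the cylinder at (3.5, 3.5): section is a regular 16-gon, circumradius r=11 (area = (16/2)·11.000²·sin(360°/16) = 370.44 mm²); Combining (union): the regions partially overlap — summed areas 641.08 mm² minus the doubly-counted overlap 153.60 mm² gives 487.48 mm² — area = 487.48 mm². Checking containment: at z = 26.75 the cross-section extends beyond the z = 2 cross-section by about 395.64 mm².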